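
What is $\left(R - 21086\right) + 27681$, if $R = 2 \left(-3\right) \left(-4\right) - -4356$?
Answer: $10975$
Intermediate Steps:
$R = 4380$ ($R = \left(-6\right) \left(-4\right) + 4356 = 24 + 4356 = 4380$)
$\left(R - 21086\right) + 27681 = \left(4380 - 21086\right) + 27681 = -16706 + 27681 = 10975$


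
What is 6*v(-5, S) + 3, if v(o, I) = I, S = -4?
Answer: -21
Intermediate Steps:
6*v(-5, S) + 3 = 6*(-4) + 3 = -24 + 3 = -21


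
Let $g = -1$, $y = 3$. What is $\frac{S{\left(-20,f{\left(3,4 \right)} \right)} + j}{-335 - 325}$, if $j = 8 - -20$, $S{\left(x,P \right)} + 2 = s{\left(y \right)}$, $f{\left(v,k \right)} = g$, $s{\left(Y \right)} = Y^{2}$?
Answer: $- \frac{7}{132} \approx -0.05303$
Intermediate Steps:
$f{\left(v,k \right)} = -1$
$S{\left(x,P \right)} = 7$ ($S{\left(x,P \right)} = -2 + 3^{2} = -2 + 9 = 7$)
$j = 28$ ($j = 8 + 20 = 28$)
$\frac{S{\left(-20,f{\left(3,4 \right)} \right)} + j}{-335 - 325} = \frac{7 + 28}{-335 - 325} = \frac{35}{-660} = 35 \left(- \frac{1}{660}\right) = - \frac{7}{132}$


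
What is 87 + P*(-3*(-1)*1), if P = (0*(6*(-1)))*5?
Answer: 87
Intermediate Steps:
P = 0 (P = (0*(-6))*5 = 0*5 = 0)
87 + P*(-3*(-1)*1) = 87 + 0*(-3*(-1)*1) = 87 + 0*(3*1) = 87 + 0*3 = 87 + 0 = 87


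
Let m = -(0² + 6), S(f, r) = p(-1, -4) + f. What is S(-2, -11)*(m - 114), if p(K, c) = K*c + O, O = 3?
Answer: -600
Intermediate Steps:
p(K, c) = 3 + K*c (p(K, c) = K*c + 3 = 3 + K*c)
S(f, r) = 7 + f (S(f, r) = (3 - 1*(-4)) + f = (3 + 4) + f = 7 + f)
m = -6 (m = -(0 + 6) = -1*6 = -6)
S(-2, -11)*(m - 114) = (7 - 2)*(-6 - 114) = 5*(-120) = -600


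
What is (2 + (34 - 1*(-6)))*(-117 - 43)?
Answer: -6720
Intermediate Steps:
(2 + (34 - 1*(-6)))*(-117 - 43) = (2 + (34 + 6))*(-160) = (2 + 40)*(-160) = 42*(-160) = -6720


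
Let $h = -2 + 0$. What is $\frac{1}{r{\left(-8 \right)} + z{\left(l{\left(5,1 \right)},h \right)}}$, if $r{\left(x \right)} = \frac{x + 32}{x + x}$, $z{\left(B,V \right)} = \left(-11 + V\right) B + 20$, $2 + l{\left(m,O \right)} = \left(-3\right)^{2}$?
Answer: $- \frac{2}{145} \approx -0.013793$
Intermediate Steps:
$l{\left(m,O \right)} = 7$ ($l{\left(m,O \right)} = -2 + \left(-3\right)^{2} = -2 + 9 = 7$)
$h = -2$
$z{\left(B,V \right)} = 20 + B \left(-11 + V\right)$ ($z{\left(B,V \right)} = B \left(-11 + V\right) + 20 = 20 + B \left(-11 + V\right)$)
$r{\left(x \right)} = \frac{32 + x}{2 x}$
$\frac{1}{r{\left(-8 \right)} + z{\left(l{\left(5,1 \right)},h \right)}} = \frac{1}{\frac{32 - 8}{2 \left(-8\right)} + \left(20 - 77 + 7 \left(-2\right)\right)} = \frac{1}{\frac{1}{2} \left(- \frac{1}{8}\right) 24 - 71} = \frac{1}{- \frac{3}{2} - 71} = \frac{1}{- \frac{145}{2}} = - \frac{2}{145}$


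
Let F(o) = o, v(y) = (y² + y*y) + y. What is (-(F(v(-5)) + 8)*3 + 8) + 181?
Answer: 30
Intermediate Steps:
v(y) = y + 2*y² (v(y) = (y² + y²) + y = 2*y² + y = y + 2*y²)
(-(F(v(-5)) + 8)*3 + 8) + 181 = (-(-5*(1 + 2*(-5)) + 8)*3 + 8) + 181 = (-(-5*(1 - 10) + 8)*3 + 8) + 181 = (-(-5*(-9) + 8)*3 + 8) + 181 = (-(45 + 8)*3 + 8) + 181 = (-53*3 + 8) + 181 = (-1*159 + 8) + 181 = (-159 + 8) + 181 = -151 + 181 = 30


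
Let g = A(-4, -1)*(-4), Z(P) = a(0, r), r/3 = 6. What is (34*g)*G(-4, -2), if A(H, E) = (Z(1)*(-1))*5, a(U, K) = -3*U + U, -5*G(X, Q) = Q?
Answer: 0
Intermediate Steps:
r = 18 (r = 3*6 = 18)
G(X, Q) = -Q/5
a(U, K) = -2*U
Z(P) = 0 (Z(P) = -2*0 = 0)
A(H, E) = 0 (A(H, E) = (0*(-1))*5 = 0*5 = 0)
g = 0 (g = 0*(-4) = 0)
(34*g)*G(-4, -2) = (34*0)*(-⅕*(-2)) = 0*(⅖) = 0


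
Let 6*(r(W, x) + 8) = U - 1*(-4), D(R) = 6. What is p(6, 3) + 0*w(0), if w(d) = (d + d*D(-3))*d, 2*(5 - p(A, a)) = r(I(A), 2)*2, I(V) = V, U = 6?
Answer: 34/3 ≈ 11.333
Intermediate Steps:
r(W, x) = -19/3 (r(W, x) = -8 + (6 - 1*(-4))/6 = -8 + (6 + 4)/6 = -8 + (⅙)*10 = -8 + 5/3 = -19/3)
p(A, a) = 34/3 (p(A, a) = 5 - (-19)*2/6 = 5 - ½*(-38/3) = 5 + 19/3 = 34/3)
w(d) = 7*d² (w(d) = (d + d*6)*d = (d + 6*d)*d = (7*d)*d = 7*d²)
p(6, 3) + 0*w(0) = 34/3 + 0*(7*0²) = 34/3 + 0*(7*0) = 34/3 + 0*0 = 34/3 + 0 = 34/3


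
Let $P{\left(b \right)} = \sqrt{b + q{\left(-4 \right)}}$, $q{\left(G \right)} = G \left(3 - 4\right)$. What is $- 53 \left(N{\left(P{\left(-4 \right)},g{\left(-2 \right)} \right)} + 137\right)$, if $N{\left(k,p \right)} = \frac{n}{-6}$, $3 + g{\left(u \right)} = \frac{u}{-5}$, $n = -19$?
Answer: $- \frac{44573}{6} \approx -7428.8$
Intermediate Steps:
$q{\left(G \right)} = - G$ ($q{\left(G \right)} = G \left(-1\right) = - G$)
$P{\left(b \right)} = \sqrt{4 + b}$ ($P{\left(b \right)} = \sqrt{b - -4} = \sqrt{b + 4} = \sqrt{4 + b}$)
$g{\left(u \right)} = -3 - \frac{u}{5}$ ($g{\left(u \right)} = -3 + \frac{u}{-5} = -3 + u \left(- \frac{1}{5}\right) = -3 - \frac{u}{5}$)
$N{\left(k,p \right)} = \frac{19}{6}$ ($N{\left(k,p \right)} = - \frac{19}{-6} = \left(-19\right) \left(- \frac{1}{6}\right) = \frac{19}{6}$)
$- 53 \left(N{\left(P{\left(-4 \right)},g{\left(-2 \right)} \right)} + 137\right) = - 53 \left(\frac{19}{6} + 137\right) = \left(-53\right) \frac{841}{6} = - \frac{44573}{6}$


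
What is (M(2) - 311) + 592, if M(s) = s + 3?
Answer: 286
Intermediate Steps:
M(s) = 3 + s
(M(2) - 311) + 592 = ((3 + 2) - 311) + 592 = (5 - 311) + 592 = -306 + 592 = 286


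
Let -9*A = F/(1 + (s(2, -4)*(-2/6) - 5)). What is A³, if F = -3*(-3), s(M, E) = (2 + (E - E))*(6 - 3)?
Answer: 1/216 ≈ 0.0046296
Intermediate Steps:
s(M, E) = 6 (s(M, E) = (2 + 0)*3 = 2*3 = 6)
F = 9
A = ⅙ (A = -1/(1 + (6*(-2/6) - 5)) = -1/(1 + (6*(-2*⅙) - 5)) = -1/(1 + (6*(-⅓) - 5)) = -1/(1 + (-2 - 5)) = -1/(1 - 7) = -1/(-6) = -(-1)/6 = -⅑*(-3/2) = ⅙ ≈ 0.16667)
A³ = (⅙)³ = 1/216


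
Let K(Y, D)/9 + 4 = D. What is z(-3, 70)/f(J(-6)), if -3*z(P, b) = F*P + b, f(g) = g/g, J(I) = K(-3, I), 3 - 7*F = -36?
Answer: -373/21 ≈ -17.762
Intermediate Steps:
K(Y, D) = -36 + 9*D
F = 39/7 (F = 3/7 - ⅐*(-36) = 3/7 + 36/7 = 39/7 ≈ 5.5714)
J(I) = -36 + 9*I
f(g) = 1
z(P, b) = -13*P/7 - b/3 (z(P, b) = -(39*P/7 + b)/3 = -(b + 39*P/7)/3 = -13*P/7 - b/3)
z(-3, 70)/f(J(-6)) = (-13/7*(-3) - ⅓*70)/1 = (39/7 - 70/3)*1 = -373/21*1 = -373/21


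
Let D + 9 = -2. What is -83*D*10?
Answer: 9130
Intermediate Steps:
D = -11 (D = -9 - 2 = -11)
-83*D*10 = -83*(-11)*10 = 913*10 = 9130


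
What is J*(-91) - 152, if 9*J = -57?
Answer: 1273/3 ≈ 424.33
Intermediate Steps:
J = -19/3 (J = (⅑)*(-57) = -19/3 ≈ -6.3333)
J*(-91) - 152 = -19/3*(-91) - 152 = 1729/3 - 152 = 1273/3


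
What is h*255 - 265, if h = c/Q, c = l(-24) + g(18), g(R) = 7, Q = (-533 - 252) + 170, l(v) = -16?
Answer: -10712/41 ≈ -261.27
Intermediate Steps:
Q = -615 (Q = -785 + 170 = -615)
c = -9 (c = -16 + 7 = -9)
h = 3/205 (h = -9/(-615) = -9*(-1/615) = 3/205 ≈ 0.014634)
h*255 - 265 = (3/205)*255 - 265 = 153/41 - 265 = -10712/41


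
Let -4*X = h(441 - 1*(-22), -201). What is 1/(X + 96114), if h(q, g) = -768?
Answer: 1/96306 ≈ 1.0384e-5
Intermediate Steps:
X = 192 (X = -¼*(-768) = 192)
1/(X + 96114) = 1/(192 + 96114) = 1/96306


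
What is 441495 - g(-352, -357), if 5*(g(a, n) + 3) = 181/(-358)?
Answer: 790281601/1790 ≈ 4.4150e+5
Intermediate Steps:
g(a, n) = -5551/1790 (g(a, n) = -3 + (181/(-358))/5 = -3 + (181*(-1/358))/5 = -3 + (⅕)*(-181/358) = -3 - 181/1790 = -5551/1790)
441495 - g(-352, -357) = 441495 - 1*(-5551/1790) = 441495 + 5551/1790 = 790281601/1790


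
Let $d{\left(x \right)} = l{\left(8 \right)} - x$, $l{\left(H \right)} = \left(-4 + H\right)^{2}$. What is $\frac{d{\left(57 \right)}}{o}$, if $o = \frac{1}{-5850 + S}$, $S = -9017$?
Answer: $609547$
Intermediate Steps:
$o = - \frac{1}{14867}$ ($o = \frac{1}{-5850 - 9017} = \frac{1}{-14867} = - \frac{1}{14867} \approx -6.7263 \cdot 10^{-5}$)
$d{\left(x \right)} = 16 - x$ ($d{\left(x \right)} = \left(-4 + 8\right)^{2} - x = 4^{2} - x = 16 - x$)
$\frac{d{\left(57 \right)}}{o} = \frac{16 - 57}{- \frac{1}{14867}} = \left(16 - 57\right) \left(-14867\right) = \left(-41\right) \left(-14867\right) = 609547$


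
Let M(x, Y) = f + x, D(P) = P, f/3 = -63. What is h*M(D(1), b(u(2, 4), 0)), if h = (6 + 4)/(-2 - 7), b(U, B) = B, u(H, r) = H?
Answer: 1880/9 ≈ 208.89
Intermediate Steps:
f = -189 (f = 3*(-63) = -189)
M(x, Y) = -189 + x
h = -10/9 (h = 10/(-9) = 10*(-⅑) = -10/9 ≈ -1.1111)
h*M(D(1), b(u(2, 4), 0)) = -10*(-189 + 1)/9 = -10/9*(-188) = 1880/9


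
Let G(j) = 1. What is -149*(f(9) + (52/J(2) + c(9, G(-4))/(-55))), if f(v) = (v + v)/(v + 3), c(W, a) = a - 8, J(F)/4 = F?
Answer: -66603/55 ≈ -1211.0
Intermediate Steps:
J(F) = 4*F
c(W, a) = -8 + a
f(v) = 2*v/(3 + v) (f(v) = (2*v)/(3 + v) = 2*v/(3 + v))
-149*(f(9) + (52/J(2) + c(9, G(-4))/(-55))) = -149*(2*9/(3 + 9) + (52/((4*2)) + (-8 + 1)/(-55))) = -149*(2*9/12 + (52/8 - 7*(-1/55))) = -149*(2*9*(1/12) + (52*(⅛) + 7/55)) = -149*(3/2 + (13/2 + 7/55)) = -149*(3/2 + 729/110) = -149*447/55 = -66603/55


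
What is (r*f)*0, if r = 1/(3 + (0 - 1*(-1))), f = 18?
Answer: 0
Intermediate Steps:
r = ¼ (r = 1/(3 + (0 + 1)) = 1/(3 + 1) = 1/4 = 1*(¼) = ¼ ≈ 0.25000)
(r*f)*0 = ((¼)*18)*0 = (9/2)*0 = 0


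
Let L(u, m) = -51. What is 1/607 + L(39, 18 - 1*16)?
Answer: -30956/607 ≈ -50.998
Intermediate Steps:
1/607 + L(39, 18 - 1*16) = 1/607 - 51 = -30956/607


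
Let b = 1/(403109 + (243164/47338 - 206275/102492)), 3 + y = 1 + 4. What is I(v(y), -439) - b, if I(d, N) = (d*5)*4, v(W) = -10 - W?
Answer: -234696700529843388/977902908766501 ≈ -240.00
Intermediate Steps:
y = 2 (y = -3 + (1 + 4) = -3 + 5 = 2)
b = 2425883148/977902908766501 (b = 1/(403109 + (243164*(1/47338) - 206275*1/102492)) = 1/(403109 + (121582/23669 - 206275/102492)) = 1/(403109 + 7578859369/2425883148) = 1/(977902908766501/2425883148) = 2425883148/977902908766501 ≈ 2.4807e-6)
I(d, N) = 20*d (I(d, N) = (5*d)*4 = 20*d)
I(v(y), -439) - b = 20*(-10 - 1*2) - 1*2425883148/977902908766501 = 20*(-10 - 2) - 2425883148/977902908766501 = 20*(-12) - 2425883148/977902908766501 = -240 - 2425883148/977902908766501 = -234696700529843388/977902908766501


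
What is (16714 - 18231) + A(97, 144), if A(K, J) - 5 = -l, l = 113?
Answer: -1625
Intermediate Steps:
A(K, J) = -108 (A(K, J) = 5 - 1*113 = 5 - 113 = -108)
(16714 - 18231) + A(97, 144) = (16714 - 18231) - 108 = -1517 - 108 = -1625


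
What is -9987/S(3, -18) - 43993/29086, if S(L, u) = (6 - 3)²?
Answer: -96959273/87258 ≈ -1111.2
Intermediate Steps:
S(L, u) = 9 (S(L, u) = 3² = 9)
-9987/S(3, -18) - 43993/29086 = -9987/9 - 43993/29086 = -9987*⅑ - 43993*1/29086 = -3329/3 - 43993/29086 = -96959273/87258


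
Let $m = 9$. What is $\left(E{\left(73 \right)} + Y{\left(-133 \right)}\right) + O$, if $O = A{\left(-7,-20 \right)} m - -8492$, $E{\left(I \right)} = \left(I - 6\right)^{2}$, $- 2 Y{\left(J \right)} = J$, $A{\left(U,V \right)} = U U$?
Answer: $\frac{26977}{2} \approx 13489.0$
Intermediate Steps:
$A{\left(U,V \right)} = U^{2}$
$Y{\left(J \right)} = - \frac{J}{2}$
$E{\left(I \right)} = \left(-6 + I\right)^{2}$
$O = 8933$ ($O = \left(-7\right)^{2} \cdot 9 - -8492 = 49 \cdot 9 + 8492 = 441 + 8492 = 8933$)
$\left(E{\left(73 \right)} + Y{\left(-133 \right)}\right) + O = \left(\left(-6 + 73\right)^{2} - - \frac{133}{2}\right) + 8933 = \left(67^{2} + \frac{133}{2}\right) + 8933 = \left(4489 + \frac{133}{2}\right) + 8933 = \frac{9111}{2} + 8933 = \frac{26977}{2}$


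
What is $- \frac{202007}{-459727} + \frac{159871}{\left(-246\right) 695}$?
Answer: $- \frac{102796513}{207386610} \approx -0.49568$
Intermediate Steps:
$- \frac{202007}{-459727} + \frac{159871}{\left(-246\right) 695} = \left(-202007\right) \left(- \frac{1}{459727}\right) + \frac{159871}{-170970} = \frac{533}{1213} + 159871 \left(- \frac{1}{170970}\right) = \frac{533}{1213} - \frac{159871}{170970} = - \frac{102796513}{207386610}$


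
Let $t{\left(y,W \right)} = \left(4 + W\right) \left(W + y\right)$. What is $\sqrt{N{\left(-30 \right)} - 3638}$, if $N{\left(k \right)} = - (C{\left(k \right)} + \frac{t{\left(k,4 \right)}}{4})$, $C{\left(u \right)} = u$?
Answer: $2 i \sqrt{889} \approx 59.632 i$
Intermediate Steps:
$N{\left(k \right)} = -8 - 3 k$ ($N{\left(k \right)} = - (k + \frac{4^{2} + 4 \cdot 4 + 4 k + 4 k}{4}) = - (k + \left(16 + 16 + 4 k + 4 k\right) \frac{1}{4}) = - (k + \left(32 + 8 k\right) \frac{1}{4}) = - (k + \left(8 + 2 k\right)) = - (8 + 3 k) = -8 - 3 k$)
$\sqrt{N{\left(-30 \right)} - 3638} = \sqrt{\left(-8 - -90\right) - 3638} = \sqrt{\left(-8 + 90\right) - 3638} = \sqrt{82 - 3638} = \sqrt{-3556} = 2 i \sqrt{889}$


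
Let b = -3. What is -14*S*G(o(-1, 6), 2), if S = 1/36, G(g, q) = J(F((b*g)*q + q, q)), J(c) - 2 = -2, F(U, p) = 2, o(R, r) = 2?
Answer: 0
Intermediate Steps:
J(c) = 0 (J(c) = 2 - 2 = 0)
G(g, q) = 0
S = 1/36 ≈ 0.027778
-14*S*G(o(-1, 6), 2) = -14*(1/36)*0 = -7*0/18 = -1*0 = 0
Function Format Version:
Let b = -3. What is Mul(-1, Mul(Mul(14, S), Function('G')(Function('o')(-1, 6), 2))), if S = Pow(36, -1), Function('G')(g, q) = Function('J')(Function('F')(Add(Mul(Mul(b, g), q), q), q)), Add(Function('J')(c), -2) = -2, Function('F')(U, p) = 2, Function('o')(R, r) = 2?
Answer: 0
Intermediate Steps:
Function('J')(c) = 0 (Function('J')(c) = Add(2, -2) = 0)
Function('G')(g, q) = 0
S = Rational(1, 36) ≈ 0.027778
Mul(-1, Mul(Mul(14, S), Function('G')(Function('o')(-1, 6), 2))) = Mul(-1, Mul(Mul(14, Rational(1, 36)), 0)) = Mul(-1, Mul(Rational(7, 18), 0)) = Mul(-1, 0) = 0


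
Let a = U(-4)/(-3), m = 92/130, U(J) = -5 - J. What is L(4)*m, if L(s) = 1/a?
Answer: 138/65 ≈ 2.1231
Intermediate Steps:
m = 46/65 (m = 92*(1/130) = 46/65 ≈ 0.70769)
a = ⅓ (a = (-5 - 1*(-4))/(-3) = (-5 + 4)*(-⅓) = -1*(-⅓) = ⅓ ≈ 0.33333)
L(s) = 3 (L(s) = 1/(⅓) = 3)
L(4)*m = 3*(46/65) = 138/65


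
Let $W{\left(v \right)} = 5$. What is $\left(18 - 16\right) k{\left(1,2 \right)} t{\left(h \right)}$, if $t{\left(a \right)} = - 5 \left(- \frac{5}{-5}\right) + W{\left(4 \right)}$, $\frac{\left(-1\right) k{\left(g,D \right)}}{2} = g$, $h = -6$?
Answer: $0$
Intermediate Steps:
$k{\left(g,D \right)} = - 2 g$
$t{\left(a \right)} = 0$ ($t{\left(a \right)} = - 5 \left(- \frac{5}{-5}\right) + 5 = - 5 \left(\left(-5\right) \left(- \frac{1}{5}\right)\right) + 5 = \left(-5\right) 1 + 5 = -5 + 5 = 0$)
$\left(18 - 16\right) k{\left(1,2 \right)} t{\left(h \right)} = \left(18 - 16\right) \left(\left(-2\right) 1\right) 0 = \left(18 - 16\right) \left(-2\right) 0 = 2 \left(-2\right) 0 = \left(-4\right) 0 = 0$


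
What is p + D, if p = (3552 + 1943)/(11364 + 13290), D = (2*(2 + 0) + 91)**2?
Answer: 31786835/3522 ≈ 9025.2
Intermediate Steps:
D = 9025 (D = (2*2 + 91)**2 = (4 + 91)**2 = 95**2 = 9025)
p = 785/3522 (p = 5495/24654 = 5495*(1/24654) = 785/3522 ≈ 0.22288)
p + D = 785/3522 + 9025 = 31786835/3522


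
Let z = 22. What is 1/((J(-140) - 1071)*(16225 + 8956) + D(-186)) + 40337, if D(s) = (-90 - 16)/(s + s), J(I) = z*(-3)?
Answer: 214807763159507/5325328189 ≈ 40337.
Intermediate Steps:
J(I) = -66 (J(I) = 22*(-3) = -66)
D(s) = -53/s (D(s) = -106*1/(2*s) = -53/s)
1/((J(-140) - 1071)*(16225 + 8956) + D(-186)) + 40337 = 1/((-66 - 1071)*(16225 + 8956) - 53/(-186)) + 40337 = 1/(-1137*25181 - 53*(-1/186)) + 40337 = 1/(-28630797 + 53/186) + 40337 = 1/(-5325328189/186) + 40337 = -186/5325328189 + 40337 = 214807763159507/5325328189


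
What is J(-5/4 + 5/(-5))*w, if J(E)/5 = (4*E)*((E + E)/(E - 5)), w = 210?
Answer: -170100/29 ≈ -5865.5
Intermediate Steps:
J(E) = 40*E²/(-5 + E) (J(E) = 5*((4*E)*((E + E)/(E - 5))) = 5*((4*E)*((2*E)/(-5 + E))) = 5*((4*E)*(2*E/(-5 + E))) = 5*(8*E²/(-5 + E)) = 40*E²/(-5 + E))
J(-5/4 + 5/(-5))*w = (40*(-5/4 + 5/(-5))²/(-5 + (-5/4 + 5/(-5))))*210 = (40*(-5*¼ + 5*(-⅕))²/(-5 + (-5*¼ + 5*(-⅕))))*210 = (40*(-5/4 - 1)²/(-5 + (-5/4 - 1)))*210 = (40*(-9/4)²/(-5 - 9/4))*210 = (40*(81/16)/(-29/4))*210 = (40*(81/16)*(-4/29))*210 = -810/29*210 = -170100/29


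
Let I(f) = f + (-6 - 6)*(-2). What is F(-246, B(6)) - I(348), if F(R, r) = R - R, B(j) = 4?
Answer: -372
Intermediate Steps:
F(R, r) = 0
I(f) = 24 + f (I(f) = f - 12*(-2) = f + 24 = 24 + f)
F(-246, B(6)) - I(348) = 0 - (24 + 348) = 0 - 1*372 = 0 - 372 = -372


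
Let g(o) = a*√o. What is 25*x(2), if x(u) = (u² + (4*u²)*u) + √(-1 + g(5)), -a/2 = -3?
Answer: 900 + 25*√(-1 + 6*√5) ≈ 988.09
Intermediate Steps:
a = 6 (a = -2*(-3) = 6)
g(o) = 6*√o
x(u) = u² + √(-1 + 6*√5) + 4*u³ (x(u) = (u² + (4*u²)*u) + √(-1 + 6*√5) = (u² + 4*u³) + √(-1 + 6*√5) = u² + √(-1 + 6*√5) + 4*u³)
25*x(2) = 25*(2² + √(-1 + 6*√5) + 4*2³) = 25*(4 + √(-1 + 6*√5) + 4*8) = 25*(4 + √(-1 + 6*√5) + 32) = 25*(36 + √(-1 + 6*√5)) = 900 + 25*√(-1 + 6*√5)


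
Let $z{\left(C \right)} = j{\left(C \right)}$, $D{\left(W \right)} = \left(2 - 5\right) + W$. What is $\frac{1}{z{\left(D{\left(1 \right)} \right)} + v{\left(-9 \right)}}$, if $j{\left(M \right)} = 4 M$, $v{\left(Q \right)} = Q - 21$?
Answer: $- \frac{1}{38} \approx -0.026316$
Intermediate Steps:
$v{\left(Q \right)} = -21 + Q$ ($v{\left(Q \right)} = Q - 21 = -21 + Q$)
$D{\left(W \right)} = -3 + W$
$z{\left(C \right)} = 4 C$
$\frac{1}{z{\left(D{\left(1 \right)} \right)} + v{\left(-9 \right)}} = \frac{1}{4 \left(-3 + 1\right) - 30} = \frac{1}{4 \left(-2\right) - 30} = \frac{1}{-8 - 30} = \frac{1}{-38} = - \frac{1}{38}$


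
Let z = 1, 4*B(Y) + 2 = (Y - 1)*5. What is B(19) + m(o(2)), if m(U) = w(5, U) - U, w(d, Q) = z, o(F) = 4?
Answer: 19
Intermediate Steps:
B(Y) = -7/4 + 5*Y/4 (B(Y) = -1/2 + ((Y - 1)*5)/4 = -1/2 + ((-1 + Y)*5)/4 = -1/2 + (-5 + 5*Y)/4 = -1/2 + (-5/4 + 5*Y/4) = -7/4 + 5*Y/4)
w(d, Q) = 1
m(U) = 1 - U
B(19) + m(o(2)) = (-7/4 + (5/4)*19) + (1 - 1*4) = (-7/4 + 95/4) + (1 - 4) = 22 - 3 = 19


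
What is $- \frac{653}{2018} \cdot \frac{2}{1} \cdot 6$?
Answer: $- \frac{3918}{1009} \approx -3.8831$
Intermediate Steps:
$- \frac{653}{2018} \cdot \frac{2}{1} \cdot 6 = \left(-653\right) \frac{1}{2018} \cdot 2 \cdot 1 \cdot 6 = - \frac{653 \cdot 2 \cdot 6}{2018} = \left(- \frac{653}{2018}\right) 12 = - \frac{3918}{1009}$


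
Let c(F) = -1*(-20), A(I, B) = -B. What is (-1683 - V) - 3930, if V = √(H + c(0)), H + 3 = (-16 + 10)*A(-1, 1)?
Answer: -5613 - √23 ≈ -5617.8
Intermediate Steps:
c(F) = 20
H = 3 (H = -3 + (-16 + 10)*(-1*1) = -3 - 6*(-1) = -3 + 6 = 3)
V = √23 (V = √(3 + 20) = √23 ≈ 4.7958)
(-1683 - V) - 3930 = (-1683 - √23) - 3930 = -5613 - √23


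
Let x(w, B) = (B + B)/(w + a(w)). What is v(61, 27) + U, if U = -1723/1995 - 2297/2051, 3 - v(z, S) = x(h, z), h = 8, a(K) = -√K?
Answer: -9593489/584535 - 61*√2/14 ≈ -22.574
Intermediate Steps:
x(w, B) = 2*B/(w - √w) (x(w, B) = (B + B)/(w - √w) = (2*B)/(w - √w) = 2*B/(w - √w))
v(z, S) = 3 - 2*z/(8 - 2*√2) (v(z, S) = 3 - 2*z/(8 - √8) = 3 - 2*z/(8 - 2*√2))
U = -1159484/584535 (U = -1723*1/1995 - 2297*1/2051 = -1723/1995 - 2297/2051 = -1159484/584535 ≈ -1.9836)
v(61, 27) + U = (3 - 2/7*61 - 1/14*61*√2) - 1159484/584535 = (3 - 122/7 - 61*√2/14) - 1159484/584535 = (-101/7 - 61*√2/14) - 1159484/584535 = -9593489/584535 - 61*√2/14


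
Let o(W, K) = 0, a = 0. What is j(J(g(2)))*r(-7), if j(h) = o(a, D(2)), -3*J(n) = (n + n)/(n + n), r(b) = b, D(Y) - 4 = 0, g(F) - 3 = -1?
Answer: 0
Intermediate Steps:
g(F) = 2 (g(F) = 3 - 1 = 2)
D(Y) = 4 (D(Y) = 4 + 0 = 4)
J(n) = -⅓ (J(n) = -(n + n)/(3*(n + n)) = -2*n/(3*(2*n)) = -2*n*1/(2*n)/3 = -⅓*1 = -⅓)
j(h) = 0
j(J(g(2)))*r(-7) = 0*(-7) = 0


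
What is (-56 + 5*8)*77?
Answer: -1232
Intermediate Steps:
(-56 + 5*8)*77 = (-56 + 40)*77 = -16*77 = -1232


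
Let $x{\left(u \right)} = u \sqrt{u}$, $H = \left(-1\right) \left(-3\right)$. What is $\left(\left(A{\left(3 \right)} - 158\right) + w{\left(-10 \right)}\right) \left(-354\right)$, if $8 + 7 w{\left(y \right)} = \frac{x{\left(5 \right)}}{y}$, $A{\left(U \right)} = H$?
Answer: $\frac{386922}{7} + \frac{177 \sqrt{5}}{7} \approx 55331.0$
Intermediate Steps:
$H = 3$
$x{\left(u \right)} = u^{\frac{3}{2}}$
$A{\left(U \right)} = 3$
$w{\left(y \right)} = - \frac{8}{7} + \frac{5 \sqrt{5}}{7 y}$ ($w{\left(y \right)} = - \frac{8}{7} + \frac{5^{\frac{3}{2}} \frac{1}{y}}{7} = - \frac{8}{7} + \frac{5 \sqrt{5} \frac{1}{y}}{7} = - \frac{8}{7} + \frac{5 \sqrt{5}}{7 y}$)
$\left(\left(A{\left(3 \right)} - 158\right) + w{\left(-10 \right)}\right) \left(-354\right) = \left(\left(3 - 158\right) + \frac{\left(-8\right) \left(-10\right) + 5 \sqrt{5}}{7 \left(-10\right)}\right) \left(-354\right) = \left(\left(3 - 158\right) + \frac{1}{7} \left(- \frac{1}{10}\right) \left(80 + 5 \sqrt{5}\right)\right) \left(-354\right) = \left(-155 - \left(\frac{8}{7} + \frac{\sqrt{5}}{14}\right)\right) \left(-354\right) = \left(- \frac{1093}{7} - \frac{\sqrt{5}}{14}\right) \left(-354\right) = \frac{386922}{7} + \frac{177 \sqrt{5}}{7}$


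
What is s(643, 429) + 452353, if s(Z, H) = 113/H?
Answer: 194059550/429 ≈ 4.5235e+5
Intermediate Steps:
s(643, 429) + 452353 = 113/429 + 452353 = 194059550/429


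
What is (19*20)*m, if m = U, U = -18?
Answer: -6840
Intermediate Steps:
m = -18
(19*20)*m = (19*20)*(-18) = 380*(-18) = -6840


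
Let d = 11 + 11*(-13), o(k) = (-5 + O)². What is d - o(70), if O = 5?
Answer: -132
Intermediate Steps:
o(k) = 0 (o(k) = (-5 + 5)² = 0² = 0)
d = -132 (d = 11 - 143 = -132)
d - o(70) = -132 - 1*0 = -132 + 0 = -132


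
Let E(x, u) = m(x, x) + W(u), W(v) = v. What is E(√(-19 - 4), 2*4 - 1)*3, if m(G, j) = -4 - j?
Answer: 9 - 3*I*√23 ≈ 9.0 - 14.387*I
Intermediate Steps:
E(x, u) = -4 + u - x (E(x, u) = (-4 - x) + u = -4 + u - x)
E(√(-19 - 4), 2*4 - 1)*3 = (-4 + (2*4 - 1) - √(-19 - 4))*3 = (-4 + (8 - 1) - √(-23))*3 = (-4 + 7 - I*√23)*3 = (3 - I*√23)*3 = 9 - 3*I*√23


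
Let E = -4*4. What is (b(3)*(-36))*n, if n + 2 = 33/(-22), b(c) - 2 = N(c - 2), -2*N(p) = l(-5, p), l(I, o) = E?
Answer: 1260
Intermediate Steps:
E = -16
l(I, o) = -16
N(p) = 8 (N(p) = -1/2*(-16) = 8)
b(c) = 10 (b(c) = 2 + 8 = 10)
n = -7/2 (n = -2 + 33/(-22) = -2 + 33*(-1/22) = -2 - 3/2 = -7/2 ≈ -3.5000)
(b(3)*(-36))*n = (10*(-36))*(-7/2) = -360*(-7/2) = 1260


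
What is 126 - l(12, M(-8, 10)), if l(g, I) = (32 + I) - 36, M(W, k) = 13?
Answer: 117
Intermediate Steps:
l(g, I) = -4 + I
126 - l(12, M(-8, 10)) = 126 - (-4 + 13) = 126 - 1*9 = 126 - 9 = 117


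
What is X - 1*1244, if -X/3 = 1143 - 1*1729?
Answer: 514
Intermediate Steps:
X = 1758 (X = -3*(1143 - 1*1729) = -3*(1143 - 1729) = -3*(-586) = 1758)
X - 1*1244 = 1758 - 1*1244 = 1758 - 1244 = 514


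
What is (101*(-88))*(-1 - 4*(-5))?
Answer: -168872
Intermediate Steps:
(101*(-88))*(-1 - 4*(-5)) = -8888*(-1 - 1*(-20)) = -8888*(-1 + 20) = -8888*19 = -168872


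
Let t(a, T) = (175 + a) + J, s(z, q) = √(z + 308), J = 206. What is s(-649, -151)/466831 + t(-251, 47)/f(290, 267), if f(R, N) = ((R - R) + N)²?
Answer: 130/71289 + I*√341/466831 ≈ 0.0018236 + 3.9556e-5*I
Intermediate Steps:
s(z, q) = √(308 + z)
f(R, N) = N² (f(R, N) = (0 + N)² = N²)
t(a, T) = 381 + a (t(a, T) = (175 + a) + 206 = 381 + a)
s(-649, -151)/466831 + t(-251, 47)/f(290, 267) = √(308 - 649)/466831 + (381 - 251)/(267²) = √(-341)*(1/466831) + 130/71289 = (I*√341)*(1/466831) + 130*(1/71289) = I*√341/466831 + 130/71289 = 130/71289 + I*√341/466831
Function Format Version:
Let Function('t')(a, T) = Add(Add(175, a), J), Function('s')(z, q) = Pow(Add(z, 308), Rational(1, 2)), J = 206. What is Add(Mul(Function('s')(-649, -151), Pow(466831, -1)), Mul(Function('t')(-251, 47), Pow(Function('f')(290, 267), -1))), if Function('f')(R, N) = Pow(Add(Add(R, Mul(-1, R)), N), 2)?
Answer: Add(Rational(130, 71289), Mul(Rational(1, 466831), I, Pow(341, Rational(1, 2)))) ≈ Add(0.0018236, Mul(3.9556e-5, I))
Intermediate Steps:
Function('s')(z, q) = Pow(Add(308, z), Rational(1, 2))
Function('f')(R, N) = Pow(N, 2) (Function('f')(R, N) = Pow(Add(0, N), 2) = Pow(N, 2))
Function('t')(a, T) = Add(381, a) (Function('t')(a, T) = Add(Add(175, a), 206) = Add(381, a))
Add(Mul(Function('s')(-649, -151), Pow(466831, -1)), Mul(Function('t')(-251, 47), Pow(Function('f')(290, 267), -1))) = Add(Mul(Pow(Add(308, -649), Rational(1, 2)), Pow(466831, -1)), Mul(Add(381, -251), Pow(Pow(267, 2), -1))) = Add(Mul(Pow(-341, Rational(1, 2)), Rational(1, 466831)), Mul(130, Pow(71289, -1))) = Add(Mul(Mul(I, Pow(341, Rational(1, 2))), Rational(1, 466831)), Mul(130, Rational(1, 71289))) = Add(Mul(Rational(1, 466831), I, Pow(341, Rational(1, 2))), Rational(130, 71289)) = Add(Rational(130, 71289), Mul(Rational(1, 466831), I, Pow(341, Rational(1, 2))))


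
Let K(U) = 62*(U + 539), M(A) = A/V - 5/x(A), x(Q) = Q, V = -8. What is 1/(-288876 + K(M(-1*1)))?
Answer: -4/1020561 ≈ -3.9194e-6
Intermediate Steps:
M(A) = -5/A - A/8 (M(A) = A/(-8) - 5/A = A*(-⅛) - 5/A = -A/8 - 5/A = -5/A - A/8)
K(U) = 33418 + 62*U (K(U) = 62*(539 + U) = 33418 + 62*U)
1/(-288876 + K(M(-1*1))) = 1/(-288876 + (33418 + 62*(-5/((-1*1)) - (-1)/8))) = 1/(-288876 + (33418 + 62*(-5/(-1) - ⅛*(-1)))) = 1/(-288876 + (33418 + 62*(-5*(-1) + ⅛))) = 1/(-288876 + (33418 + 62*(5 + ⅛))) = 1/(-288876 + (33418 + 62*(41/8))) = 1/(-288876 + (33418 + 1271/4)) = 1/(-288876 + 134943/4) = 1/(-1020561/4) = -4/1020561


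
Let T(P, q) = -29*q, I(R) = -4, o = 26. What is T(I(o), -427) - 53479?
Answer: -41096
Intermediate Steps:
T(I(o), -427) - 53479 = -29*(-427) - 53479 = 12383 - 53479 = -41096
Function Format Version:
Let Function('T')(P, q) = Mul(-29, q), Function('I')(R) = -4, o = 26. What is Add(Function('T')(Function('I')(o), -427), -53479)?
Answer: -41096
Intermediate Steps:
Add(Function('T')(Function('I')(o), -427), -53479) = Add(Mul(-29, -427), -53479) = Add(12383, -53479) = -41096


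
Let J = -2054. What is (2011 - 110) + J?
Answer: -153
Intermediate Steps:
(2011 - 110) + J = (2011 - 110) - 2054 = 1901 - 2054 = -153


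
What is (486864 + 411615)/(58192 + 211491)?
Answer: 898479/269683 ≈ 3.3316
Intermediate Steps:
(486864 + 411615)/(58192 + 211491) = 898479/269683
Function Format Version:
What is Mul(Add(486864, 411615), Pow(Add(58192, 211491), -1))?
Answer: Rational(898479, 269683) ≈ 3.3316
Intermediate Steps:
Mul(Add(486864, 411615), Pow(Add(58192, 211491), -1)) = Mul(898479, Pow(269683, -1)) = Mul(898479, Rational(1, 269683)) = Rational(898479, 269683)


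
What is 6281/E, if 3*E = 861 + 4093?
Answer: 18843/4954 ≈ 3.8036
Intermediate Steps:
E = 4954/3 (E = (861 + 4093)/3 = (⅓)*4954 = 4954/3 ≈ 1651.3)
6281/E = 6281/(4954/3) = 6281*(3/4954) = 18843/4954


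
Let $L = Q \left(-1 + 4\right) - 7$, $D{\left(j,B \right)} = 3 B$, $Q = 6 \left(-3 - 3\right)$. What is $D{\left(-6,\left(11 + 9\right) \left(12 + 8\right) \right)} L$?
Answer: $-138000$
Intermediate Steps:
$Q = -36$ ($Q = 6 \left(-6\right) = -36$)
$L = -115$ ($L = - 36 \left(-1 + 4\right) - 7 = \left(-36\right) 3 - 7 = -108 - 7 = -115$)
$D{\left(-6,\left(11 + 9\right) \left(12 + 8\right) \right)} L = 3 \left(11 + 9\right) \left(12 + 8\right) \left(-115\right) = 3 \cdot 20 \cdot 20 \left(-115\right) = 3 \cdot 400 \left(-115\right) = 1200 \left(-115\right) = -138000$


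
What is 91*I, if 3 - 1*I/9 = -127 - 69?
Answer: 162981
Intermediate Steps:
I = 1791 (I = 27 - 9*(-127 - 69) = 27 - 9*(-196) = 27 + 1764 = 1791)
91*I = 91*1791 = 162981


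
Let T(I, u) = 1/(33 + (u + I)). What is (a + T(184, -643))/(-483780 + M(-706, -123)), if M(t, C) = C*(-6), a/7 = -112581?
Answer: 335716543/205775892 ≈ 1.6315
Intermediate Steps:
a = -788067 (a = 7*(-112581) = -788067)
M(t, C) = -6*C
T(I, u) = 1/(33 + I + u) (T(I, u) = 1/(33 + (I + u)) = 1/(33 + I + u))
(a + T(184, -643))/(-483780 + M(-706, -123)) = (-788067 + 1/(33 + 184 - 643))/(-483780 - 6*(-123)) = (-788067 + 1/(-426))/(-483780 + 738) = (-788067 - 1/426)/(-483042) = -335716543/426*(-1/483042) = 335716543/205775892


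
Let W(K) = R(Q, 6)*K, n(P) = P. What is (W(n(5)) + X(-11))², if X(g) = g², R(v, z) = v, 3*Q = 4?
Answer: 146689/9 ≈ 16299.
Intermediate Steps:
Q = 4/3 (Q = (⅓)*4 = 4/3 ≈ 1.3333)
W(K) = 4*K/3
(W(n(5)) + X(-11))² = ((4/3)*5 + (-11)²)² = (20/3 + 121)² = (383/3)² = 146689/9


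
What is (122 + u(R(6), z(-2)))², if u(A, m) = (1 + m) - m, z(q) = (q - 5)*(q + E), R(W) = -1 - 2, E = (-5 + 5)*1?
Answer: 15129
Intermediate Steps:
E = 0 (E = 0*1 = 0)
R(W) = -3
z(q) = q*(-5 + q) (z(q) = (q - 5)*(q + 0) = (-5 + q)*q = q*(-5 + q))
u(A, m) = 1
(122 + u(R(6), z(-2)))² = (122 + 1)² = 123² = 15129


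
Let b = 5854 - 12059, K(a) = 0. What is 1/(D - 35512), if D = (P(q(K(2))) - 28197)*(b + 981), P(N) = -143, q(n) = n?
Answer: 1/148012648 ≈ 6.7562e-9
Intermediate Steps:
b = -6205
D = 148048160 (D = (-143 - 28197)*(-6205 + 981) = -28340*(-5224) = 148048160)
1/(D - 35512) = 1/(148048160 - 35512) = 1/148012648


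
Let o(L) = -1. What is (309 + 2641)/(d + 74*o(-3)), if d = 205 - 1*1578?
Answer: -2950/1447 ≈ -2.0387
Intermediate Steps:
d = -1373 (d = 205 - 1578 = -1373)
(309 + 2641)/(d + 74*o(-3)) = (309 + 2641)/(-1373 + 74*(-1)) = 2950/(-1373 - 74) = 2950/(-1447) = 2950*(-1/1447) = -2950/1447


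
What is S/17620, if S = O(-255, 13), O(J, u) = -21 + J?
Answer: -69/4405 ≈ -0.015664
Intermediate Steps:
S = -276 (S = -21 - 255 = -276)
S/17620 = -276/17620 = -276*1/17620 = -69/4405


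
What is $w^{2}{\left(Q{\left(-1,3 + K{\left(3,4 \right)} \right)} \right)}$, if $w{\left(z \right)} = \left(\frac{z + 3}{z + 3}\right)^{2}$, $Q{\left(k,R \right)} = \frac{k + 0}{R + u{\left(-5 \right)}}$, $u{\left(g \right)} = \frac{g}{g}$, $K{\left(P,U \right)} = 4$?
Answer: $1$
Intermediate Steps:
$u{\left(g \right)} = 1$
$Q{\left(k,R \right)} = \frac{k}{1 + R}$ ($Q{\left(k,R \right)} = \frac{k + 0}{R + 1} = \frac{k}{1 + R}$)
$w{\left(z \right)} = 1$ ($w{\left(z \right)} = \left(\frac{3 + z}{3 + z}\right)^{2} = 1^{2} = 1$)
$w^{2}{\left(Q{\left(-1,3 + K{\left(3,4 \right)} \right)} \right)} = 1^{2} = 1$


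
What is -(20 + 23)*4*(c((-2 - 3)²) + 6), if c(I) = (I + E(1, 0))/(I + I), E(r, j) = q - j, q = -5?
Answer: -5504/5 ≈ -1100.8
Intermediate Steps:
E(r, j) = -5 - j
c(I) = (-5 + I)/(2*I) (c(I) = (I + (-5 - 1*0))/(I + I) = (I + (-5 + 0))/((2*I)) = (I - 5)*(1/(2*I)) = (-5 + I)*(1/(2*I)) = (-5 + I)/(2*I))
-(20 + 23)*4*(c((-2 - 3)²) + 6) = -(20 + 23)*4*((-5 + (-2 - 3)²)/(2*((-2 - 3)²)) + 6) = -43*4*((-5 + (-5)²)/(2*((-5)²)) + 6) = -43*4*((½)*(-5 + 25)/25 + 6) = -43*4*((½)*(1/25)*20 + 6) = -43*4*(⅖ + 6) = -43*4*(32/5) = -43*128/5 = -1*5504/5 = -5504/5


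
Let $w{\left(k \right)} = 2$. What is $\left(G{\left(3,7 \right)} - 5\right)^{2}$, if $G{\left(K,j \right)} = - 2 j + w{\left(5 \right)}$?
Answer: $289$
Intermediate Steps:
$G{\left(K,j \right)} = 2 - 2 j$ ($G{\left(K,j \right)} = - 2 j + 2 = 2 - 2 j$)
$\left(G{\left(3,7 \right)} - 5\right)^{2} = \left(\left(2 - 14\right) - 5\right)^{2} = \left(-12 - 5\right)^{2} = \left(-17\right)^{2} = 289$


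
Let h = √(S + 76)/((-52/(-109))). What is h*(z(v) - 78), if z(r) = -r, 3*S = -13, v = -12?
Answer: -1199*√645/26 ≈ -1171.2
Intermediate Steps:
S = -13/3 (S = (⅓)*(-13) = -13/3 ≈ -4.3333)
h = 109*√645/156 (h = √(-13/3 + 76)/((-52/(-109))) = √(215/3)/((-52*(-1/109))) = (√645/3)/(52/109) = (√645/3)*(109/52) = 109*√645/156 ≈ 17.745)
h*(z(v) - 78) = (109*√645/156)*(-1*(-12) - 78) = (109*√645/156)*(12 - 78) = (109*√645/156)*(-66) = -1199*√645/26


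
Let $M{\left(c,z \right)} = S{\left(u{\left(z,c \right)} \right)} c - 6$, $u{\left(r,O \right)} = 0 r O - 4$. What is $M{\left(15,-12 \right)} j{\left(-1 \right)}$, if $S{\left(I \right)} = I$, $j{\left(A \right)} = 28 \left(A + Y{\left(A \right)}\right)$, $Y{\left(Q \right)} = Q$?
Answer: $3696$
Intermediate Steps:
$u{\left(r,O \right)} = -4$ ($u{\left(r,O \right)} = 0 O - 4 = 0 - 4 = -4$)
$j{\left(A \right)} = 56 A$ ($j{\left(A \right)} = 28 \left(A + A\right) = 28 \cdot 2 A = 56 A$)
$M{\left(c,z \right)} = -6 - 4 c$ ($M{\left(c,z \right)} = - 4 c - 6 = -6 - 4 c$)
$M{\left(15,-12 \right)} j{\left(-1 \right)} = \left(-6 - 60\right) 56 \left(-1\right) = \left(-6 - 60\right) \left(-56\right) = \left(-66\right) \left(-56\right) = 3696$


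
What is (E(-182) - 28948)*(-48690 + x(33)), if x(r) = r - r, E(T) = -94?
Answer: 1414054980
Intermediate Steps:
x(r) = 0
(E(-182) - 28948)*(-48690 + x(33)) = (-94 - 28948)*(-48690 + 0) = -29042*(-48690) = 1414054980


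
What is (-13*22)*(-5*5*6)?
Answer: 42900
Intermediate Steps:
(-13*22)*(-5*5*6) = -(-7150)*6 = -286*(-150) = 42900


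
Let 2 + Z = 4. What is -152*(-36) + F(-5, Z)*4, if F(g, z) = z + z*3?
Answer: 5504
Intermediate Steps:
Z = 2 (Z = -2 + 4 = 2)
F(g, z) = 4*z (F(g, z) = z + 3*z = 4*z)
-152*(-36) + F(-5, Z)*4 = -152*(-36) + (4*2)*4 = 5472 + 8*4 = 5472 + 32 = 5504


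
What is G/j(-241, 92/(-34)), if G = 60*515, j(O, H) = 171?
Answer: 10300/57 ≈ 180.70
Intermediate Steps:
G = 30900
G/j(-241, 92/(-34)) = 30900/171 = 30900*(1/171) = 10300/57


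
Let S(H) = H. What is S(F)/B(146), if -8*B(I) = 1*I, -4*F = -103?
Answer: -103/73 ≈ -1.4110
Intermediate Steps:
F = 103/4 (F = -1/4*(-103) = 103/4 ≈ 25.750)
B(I) = -I/8
S(F)/B(146) = 103/(4*((-1/8*146))) = 103/(4*(-73/4)) = (103/4)*(-4/73) = -103/73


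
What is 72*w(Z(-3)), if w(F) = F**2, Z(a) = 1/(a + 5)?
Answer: 18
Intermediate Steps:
Z(a) = 1/(5 + a)
72*w(Z(-3)) = 72*(1/(5 - 3))**2 = 72*(1/2)**2 = 72*(1/4) = 18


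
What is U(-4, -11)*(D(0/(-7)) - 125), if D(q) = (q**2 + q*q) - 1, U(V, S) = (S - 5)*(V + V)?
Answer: -16128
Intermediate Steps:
U(V, S) = 2*V*(-5 + S) (U(V, S) = (-5 + S)*(2*V) = 2*V*(-5 + S))
D(q) = -1 + 2*q**2 (D(q) = (q**2 + q**2) - 1 = 2*q**2 - 1 = -1 + 2*q**2)
U(-4, -11)*(D(0/(-7)) - 125) = (2*(-4)*(-5 - 11))*((-1 + 2*(0/(-7))**2) - 125) = (2*(-4)*(-16))*((-1 + 2*(0*(-1/7))**2) - 125) = 128*((-1 + 2*0**2) - 125) = 128*((-1 + 2*0) - 125) = 128*((-1 + 0) - 125) = 128*(-1 - 125) = 128*(-126) = -16128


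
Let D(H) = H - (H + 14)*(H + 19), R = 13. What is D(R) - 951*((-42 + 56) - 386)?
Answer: 352921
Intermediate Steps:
D(H) = H - (14 + H)*(19 + H)
D(R) - 951*((-42 + 56) - 386) = (-266 - 1*13**2 - 32*13) - 951*((-42 + 56) - 386) = (-266 - 1*169 - 416) - 951*(14 - 386) = (-266 - 169 - 416) - 951*(-372) = -851 + 353772 = 352921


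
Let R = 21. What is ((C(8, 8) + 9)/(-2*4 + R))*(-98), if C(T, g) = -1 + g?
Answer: -1568/13 ≈ -120.62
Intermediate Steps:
((C(8, 8) + 9)/(-2*4 + R))*(-98) = (((-1 + 8) + 9)/(-2*4 + 21))*(-98) = ((7 + 9)/(-8 + 21))*(-98) = (16/13)*(-98) = -1568/13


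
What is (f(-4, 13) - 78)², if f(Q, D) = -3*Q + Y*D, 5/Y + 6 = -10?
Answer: 1256641/256 ≈ 4908.8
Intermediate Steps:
Y = -5/16 (Y = 5/(-6 - 10) = 5/(-16) = 5*(-1/16) = -5/16 ≈ -0.31250)
f(Q, D) = -3*Q - 5*D/16
(f(-4, 13) - 78)² = ((-3*(-4) - 5/16*13) - 78)² = ((12 - 65/16) - 78)² = (127/16 - 78)² = (-1121/16)² = 1256641/256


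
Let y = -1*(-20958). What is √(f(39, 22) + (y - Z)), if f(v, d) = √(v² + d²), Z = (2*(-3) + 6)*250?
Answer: √(20958 + √2005) ≈ 144.92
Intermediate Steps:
Z = 0 (Z = (-6 + 6)*250 = 0*250 = 0)
y = 20958
f(v, d) = √(d² + v²)
√(f(39, 22) + (y - Z)) = √(√(22² + 39²) + (20958 - 1*0)) = √(√(484 + 1521) + (20958 + 0)) = √(√2005 + 20958) = √(20958 + √2005)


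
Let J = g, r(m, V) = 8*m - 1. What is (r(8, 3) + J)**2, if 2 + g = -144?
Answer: 6889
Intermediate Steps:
g = -146 (g = -2 - 144 = -146)
r(m, V) = -1 + 8*m
J = -146
(r(8, 3) + J)**2 = ((-1 + 8*8) - 146)**2 = ((-1 + 64) - 146)**2 = (63 - 146)**2 = (-83)**2 = 6889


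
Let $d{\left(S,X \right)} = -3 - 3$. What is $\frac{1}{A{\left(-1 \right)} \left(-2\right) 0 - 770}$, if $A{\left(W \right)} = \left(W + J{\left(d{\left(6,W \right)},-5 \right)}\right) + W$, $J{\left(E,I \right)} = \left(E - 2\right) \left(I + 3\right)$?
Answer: $- \frac{1}{770} \approx -0.0012987$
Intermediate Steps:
$d{\left(S,X \right)} = -6$
$J{\left(E,I \right)} = \left(-2 + E\right) \left(3 + I\right)$
$A{\left(W \right)} = 16 + 2 W$ ($A{\left(W \right)} = \left(W - -16\right) + W = \left(W + \left(-6 + 10 - 18 + 30\right)\right) + W = \left(W + 16\right) + W = \left(16 + W\right) + W = 16 + 2 W$)
$\frac{1}{A{\left(-1 \right)} \left(-2\right) 0 - 770} = \frac{1}{\left(16 + 2 \left(-1\right)\right) \left(-2\right) 0 - 770} = \frac{1}{\left(16 - 2\right) \left(-2\right) 0 - 770} = \frac{1}{14 \left(-2\right) 0 - 770} = \frac{1}{\left(-28\right) 0 - 770} = \frac{1}{0 - 770} = \frac{1}{-770} = - \frac{1}{770}$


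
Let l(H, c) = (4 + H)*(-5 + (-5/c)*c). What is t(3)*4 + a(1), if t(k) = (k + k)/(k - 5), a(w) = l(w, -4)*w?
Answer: -62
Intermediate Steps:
l(H, c) = -40 - 10*H (l(H, c) = (4 + H)*(-5 - 5) = (4 + H)*(-10) = -40 - 10*H)
a(w) = w*(-40 - 10*w) (a(w) = (-40 - 10*w)*w = w*(-40 - 10*w))
t(k) = 2*k/(-5 + k) (t(k) = (2*k)/(-5 + k) = 2*k/(-5 + k))
t(3)*4 + a(1) = (2*3/(-5 + 3))*4 - 10*1*(4 + 1) = (2*3/(-2))*4 - 10*1*5 = (2*3*(-1/2))*4 - 50 = -3*4 - 50 = -12 - 50 = -62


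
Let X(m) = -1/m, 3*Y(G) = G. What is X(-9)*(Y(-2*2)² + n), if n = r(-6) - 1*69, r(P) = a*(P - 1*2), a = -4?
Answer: -317/81 ≈ -3.9136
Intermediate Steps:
Y(G) = G/3
r(P) = 8 - 4*P (r(P) = -4*(P - 1*2) = -4*(P - 2) = -4*(-2 + P) = 8 - 4*P)
n = -37 (n = (8 - 4*(-6)) - 1*69 = (8 + 24) - 69 = 32 - 69 = -37)
X(-9)*(Y(-2*2)² + n) = (-1/(-9))*(((-2*2)/3)² - 37) = (-1*(-⅑))*(((⅓)*(-4))² - 37) = ((-4/3)² - 37)/9 = (16/9 - 37)/9 = (⅑)*(-317/9) = -317/81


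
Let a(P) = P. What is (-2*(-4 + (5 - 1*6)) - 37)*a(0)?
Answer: 0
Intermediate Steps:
(-2*(-4 + (5 - 1*6)) - 37)*a(0) = (-2*(-4 + (5 - 1*6)) - 37)*0 = (-2*(-4 + (5 - 6)) - 37)*0 = (-2*(-4 - 1) - 37)*0 = (-2*(-5) - 37)*0 = (10 - 37)*0 = -27*0 = 0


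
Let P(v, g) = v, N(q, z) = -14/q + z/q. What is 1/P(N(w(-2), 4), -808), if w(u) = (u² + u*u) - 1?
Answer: -7/10 ≈ -0.70000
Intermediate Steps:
w(u) = -1 + 2*u² (w(u) = (u² + u²) - 1 = 2*u² - 1 = -1 + 2*u²)
1/P(N(w(-2), 4), -808) = 1/((-14 + 4)/(-1 + 2*(-2)²)) = 1/(-10/(-1 + 2*4)) = 1/(-10/(-1 + 8)) = 1/(-10/7) = -7/10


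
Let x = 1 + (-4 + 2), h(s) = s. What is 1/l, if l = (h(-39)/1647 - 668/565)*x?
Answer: 310185/374077 ≈ 0.82920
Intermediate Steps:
x = -1 (x = 1 - 2 = -1)
l = 374077/310185 (l = (-39/1647 - 668/565)*(-1) = (-39*1/1647 - 668*1/565)*(-1) = (-13/549 - 668/565)*(-1) = -374077/310185*(-1) = 374077/310185 ≈ 1.2060)
1/l = 1/(374077/310185) = 310185/374077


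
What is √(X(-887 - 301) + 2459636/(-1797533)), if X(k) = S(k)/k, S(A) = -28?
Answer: I*√42586544832473829/177955767 ≈ 1.1596*I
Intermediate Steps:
X(k) = -28/k
√(X(-887 - 301) + 2459636/(-1797533)) = √(-28/(-887 - 301) + 2459636/(-1797533)) = √(-28/(-1188) + 2459636*(-1/1797533)) = √(-28*(-1/1188) - 2459636/1797533) = √(7/297 - 2459636/1797533) = √(-717929161/533867301) = I*√42586544832473829/177955767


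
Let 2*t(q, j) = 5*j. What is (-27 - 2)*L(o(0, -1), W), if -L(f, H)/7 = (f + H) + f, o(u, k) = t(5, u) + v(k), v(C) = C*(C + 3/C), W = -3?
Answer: 1015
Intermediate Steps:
t(q, j) = 5*j/2 (t(q, j) = (5*j)/2 = 5*j/2)
o(u, k) = 3 + k² + 5*u/2 (o(u, k) = 5*u/2 + (3 + k²) = 3 + k² + 5*u/2)
L(f, H) = -14*f - 7*H (L(f, H) = -7*((f + H) + f) = -7*((H + f) + f) = -7*(H + 2*f) = -14*f - 7*H)
(-27 - 2)*L(o(0, -1), W) = (-27 - 2)*(-14*(3 + (-1)² + (5/2)*0) - 7*(-3)) = -29*(-14*(3 + 1 + 0) + 21) = -29*(-14*4 + 21) = -29*(-56 + 21) = -29*(-35) = 1015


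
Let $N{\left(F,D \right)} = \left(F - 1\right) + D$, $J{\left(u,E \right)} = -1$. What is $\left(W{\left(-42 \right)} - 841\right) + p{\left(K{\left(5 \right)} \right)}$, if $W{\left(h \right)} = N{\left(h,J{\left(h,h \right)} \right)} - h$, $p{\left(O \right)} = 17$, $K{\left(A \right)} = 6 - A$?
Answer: $-826$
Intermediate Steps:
$N{\left(F,D \right)} = -1 + D + F$ ($N{\left(F,D \right)} = \left(-1 + F\right) + D = -1 + D + F$)
$W{\left(h \right)} = -2$ ($W{\left(h \right)} = \left(-1 - 1 + h\right) - h = \left(-2 + h\right) - h = -2$)
$\left(W{\left(-42 \right)} - 841\right) + p{\left(K{\left(5 \right)} \right)} = \left(-2 - 841\right) + 17 = -843 + 17 = -826$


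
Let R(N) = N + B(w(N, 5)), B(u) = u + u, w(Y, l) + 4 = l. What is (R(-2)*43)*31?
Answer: 0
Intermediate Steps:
w(Y, l) = -4 + l
B(u) = 2*u
R(N) = 2 + N (R(N) = N + 2*(-4 + 5) = N + 2*1 = N + 2 = 2 + N)
(R(-2)*43)*31 = ((2 - 2)*43)*31 = (0*43)*31 = 0*31 = 0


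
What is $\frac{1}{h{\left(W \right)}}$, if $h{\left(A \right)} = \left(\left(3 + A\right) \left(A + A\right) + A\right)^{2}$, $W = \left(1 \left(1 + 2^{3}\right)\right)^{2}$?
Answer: $\frac{1}{187388721} \approx 5.3365 \cdot 10^{-9}$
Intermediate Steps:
$W = 81$ ($W = \left(1 \left(1 + 8\right)\right)^{2} = \left(1 \cdot 9\right)^{2} = 9^{2} = 81$)
$h{\left(A \right)} = \left(A + 2 A \left(3 + A\right)\right)^{2}$ ($h{\left(A \right)} = \left(\left(3 + A\right) 2 A + A\right)^{2} = \left(2 A \left(3 + A\right) + A\right)^{2} = \left(A + 2 A \left(3 + A\right)\right)^{2}$)
$\frac{1}{h{\left(W \right)}} = \frac{1}{81^{2} \left(7 + 2 \cdot 81\right)^{2}} = \frac{1}{6561 \left(7 + 162\right)^{2}} = \frac{1}{6561 \cdot 169^{2}} = \frac{1}{6561 \cdot 28561} = \frac{1}{187388721}$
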